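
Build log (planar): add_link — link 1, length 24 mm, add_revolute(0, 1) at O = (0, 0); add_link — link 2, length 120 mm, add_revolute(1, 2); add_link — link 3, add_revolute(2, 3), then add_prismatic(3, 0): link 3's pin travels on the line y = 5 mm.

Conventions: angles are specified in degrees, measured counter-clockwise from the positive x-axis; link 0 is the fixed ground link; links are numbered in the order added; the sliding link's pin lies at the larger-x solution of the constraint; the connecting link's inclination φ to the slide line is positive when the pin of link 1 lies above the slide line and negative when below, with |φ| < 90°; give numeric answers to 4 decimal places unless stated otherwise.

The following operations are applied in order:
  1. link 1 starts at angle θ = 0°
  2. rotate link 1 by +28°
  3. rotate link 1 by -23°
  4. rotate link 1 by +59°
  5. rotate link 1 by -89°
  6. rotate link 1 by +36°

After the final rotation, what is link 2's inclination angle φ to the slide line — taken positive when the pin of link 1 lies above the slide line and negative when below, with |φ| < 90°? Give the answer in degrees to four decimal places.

geometry: r = 24 mm, L = 120 mm, e = 5 mm; θ starts at 0°
rotate link 1 by +28°: θ ← 0° +28° = 28°
rotate link 1 by -23°: θ ← 28° -23° = 5°
rotate link 1 by +59°: θ ← 5° +59° = 64°
rotate link 1 by -89°: θ ← 64° -89° = -25°
rotate link 1 by +36°: θ ← -25° +36° = 11°
h = r sin θ − e = 4.579416 − 5 = -0.420584
sin φ = h / L = -0.420584 / 120 = -0.00350487
φ = arcsin(-0.00350487) = -0.200815°

-0.2008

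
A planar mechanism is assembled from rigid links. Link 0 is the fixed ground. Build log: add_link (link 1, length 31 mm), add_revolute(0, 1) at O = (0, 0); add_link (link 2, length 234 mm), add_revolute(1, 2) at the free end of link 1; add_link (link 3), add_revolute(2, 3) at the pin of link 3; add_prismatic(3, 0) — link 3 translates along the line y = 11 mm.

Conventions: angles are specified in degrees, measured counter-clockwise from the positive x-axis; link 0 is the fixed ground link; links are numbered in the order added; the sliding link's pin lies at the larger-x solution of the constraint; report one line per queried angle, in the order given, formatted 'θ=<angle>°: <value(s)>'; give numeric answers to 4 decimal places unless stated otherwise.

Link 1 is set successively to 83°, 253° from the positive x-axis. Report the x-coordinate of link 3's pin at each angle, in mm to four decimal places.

geometry: r = 31 mm, L = 234 mm, e = 11 mm
θ=83°: crank pin P = (r cos θ, r sin θ) = (3.777950, 30.768931)
θ=83°: h = r sin θ − e = 30.768931 − 11 = 19.768931
θ=83°: x = r cos θ + √(L² − h²) = 3.777950 + 233.163439 = 236.941389
θ=253°: crank pin P = (r cos θ, r sin θ) = (-9.063523, -29.645447)
θ=253°: h = r sin θ − e = -29.645447 − 11 = -40.645447
θ=253°: x = r cos θ + √(L² − h²) = -9.063523 + 230.442938 = 221.379415

θ=83°: 236.9414
θ=253°: 221.3794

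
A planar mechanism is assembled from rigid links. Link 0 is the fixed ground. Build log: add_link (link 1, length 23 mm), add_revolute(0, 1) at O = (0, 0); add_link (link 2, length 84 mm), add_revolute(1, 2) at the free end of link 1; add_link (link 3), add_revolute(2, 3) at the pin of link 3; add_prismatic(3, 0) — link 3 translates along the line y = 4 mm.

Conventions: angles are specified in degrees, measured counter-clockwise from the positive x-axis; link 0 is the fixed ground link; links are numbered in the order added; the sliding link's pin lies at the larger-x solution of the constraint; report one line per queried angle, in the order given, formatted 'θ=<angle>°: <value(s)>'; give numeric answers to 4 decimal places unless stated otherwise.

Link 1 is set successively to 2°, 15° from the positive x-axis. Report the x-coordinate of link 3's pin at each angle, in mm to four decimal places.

geometry: r = 23 mm, L = 84 mm, e = 4 mm
θ=2°: crank pin P = (r cos θ, r sin θ) = (22.985989, 0.802688)
θ=2°: h = r sin θ − e = 0.802688 − 4 = -3.197312
θ=2°: x = r cos θ + √(L² − h²) = 22.985989 + 83.939128 = 106.925117
θ=15°: crank pin P = (r cos θ, r sin θ) = (22.216294, 5.952838)
θ=15°: h = r sin θ − e = 5.952838 − 4 = 1.952838
θ=15°: x = r cos θ + √(L² − h²) = 22.216294 + 83.977297 = 106.193591

θ=2°: 106.9251
θ=15°: 106.1936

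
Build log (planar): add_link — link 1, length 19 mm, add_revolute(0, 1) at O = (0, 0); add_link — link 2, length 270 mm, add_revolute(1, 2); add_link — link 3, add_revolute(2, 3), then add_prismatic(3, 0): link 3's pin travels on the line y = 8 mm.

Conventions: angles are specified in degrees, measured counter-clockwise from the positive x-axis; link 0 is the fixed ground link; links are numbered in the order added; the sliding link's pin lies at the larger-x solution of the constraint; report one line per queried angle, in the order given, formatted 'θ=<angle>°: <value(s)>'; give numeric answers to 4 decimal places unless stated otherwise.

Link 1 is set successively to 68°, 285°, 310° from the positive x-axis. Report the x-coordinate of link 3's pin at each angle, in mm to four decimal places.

geometry: r = 19 mm, L = 270 mm, e = 8 mm
θ=68°: crank pin P = (r cos θ, r sin θ) = (7.117525, 17.616493)
θ=68°: h = r sin θ − e = 17.616493 − 8 = 9.616493
θ=68°: x = r cos θ + √(L² − h²) = 7.117525 + 269.828692 = 276.946217
θ=285°: crank pin P = (r cos θ, r sin θ) = (4.917562, -18.352591)
θ=285°: h = r sin θ − e = -18.352591 − 8 = -26.352591
θ=285°: x = r cos θ + √(L² − h²) = 4.917562 + 268.710887 = 273.628449
θ=310°: crank pin P = (r cos θ, r sin θ) = (12.212965, -14.554844)
θ=310°: h = r sin θ − e = -14.554844 − 8 = -22.554844
θ=310°: x = r cos θ + √(L² − h²) = 12.212965 + 269.056275 = 281.269239

θ=68°: 276.9462
θ=285°: 273.6284
θ=310°: 281.2692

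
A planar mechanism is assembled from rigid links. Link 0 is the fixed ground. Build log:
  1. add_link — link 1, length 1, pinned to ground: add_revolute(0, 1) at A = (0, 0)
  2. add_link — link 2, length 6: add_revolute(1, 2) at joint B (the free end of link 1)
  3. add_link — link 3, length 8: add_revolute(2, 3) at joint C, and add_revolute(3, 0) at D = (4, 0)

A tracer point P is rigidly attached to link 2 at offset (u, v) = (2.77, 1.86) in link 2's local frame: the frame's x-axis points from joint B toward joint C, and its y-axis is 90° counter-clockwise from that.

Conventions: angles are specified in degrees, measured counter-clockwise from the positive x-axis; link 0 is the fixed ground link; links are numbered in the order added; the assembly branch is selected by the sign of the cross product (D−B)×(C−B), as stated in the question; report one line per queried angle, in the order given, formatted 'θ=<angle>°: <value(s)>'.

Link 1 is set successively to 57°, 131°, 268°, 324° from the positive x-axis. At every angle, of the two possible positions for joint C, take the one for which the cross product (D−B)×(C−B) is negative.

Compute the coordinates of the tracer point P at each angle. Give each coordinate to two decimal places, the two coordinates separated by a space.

A=(0,0), D=(4.00,0)
θ=57°: B = A + 1.00·(cos57°, sin57°) = (0.5446, 0.8387)
θ=57°: |BD| = 3.5557
θ=57°: circle(B,6.00) ∩ circle(D,8.00): a=-2.1595, h=5.5979
θ=57°:   candidates: C₊=(-0.2336,6.7880) cross=19.904; C₋=(-2.8743,-4.0919) cross=-19.904
θ=57°:   branch - wants cross < 0 → take C=(-2.8743,-4.0919) (cross=-19.904)
θ=57°: ex = (C−B)/|BC| = (-0.5698,-0.8218); ey = (0.8218,-0.5698)
θ=57°: P = B + 2.77·ex + 1.86·ey = (0.4947,-2.4975)
θ=131°: B = A + 1.00·(cos131°, sin131°) = (-0.6561, 0.7547)
θ=131°: |BD| = 4.7168
θ=131°: circle(B,6.00) ∩ circle(D,8.00): a=-0.6097, h=5.9689
θ=131°:   candidates: C₊=(-0.3028,6.7443) cross=28.154; C₋=(-2.2129,-5.0398) cross=-28.154
θ=131°:   branch - wants cross < 0 → take C=(-2.2129,-5.0398) (cross=-28.154)
θ=131°: ex = (C−B)/|BC| = (-0.2595,-0.9657); ey = (0.9657,-0.2595)
θ=131°: P = B + 2.77·ex + 1.86·ey = (0.4215,-2.4030)
θ=268°: B = A + 1.00·(cos268°, sin268°) = (-0.0349, -0.9994)
θ=268°: |BD| = 4.1568
θ=268°: circle(B,6.00) ∩ circle(D,8.00): a=-1.2895, h=5.8598
θ=268°:   candidates: C₊=(-2.6954,4.3785) cross=24.358; C₋=(0.1222,-6.9973) cross=-24.358
θ=268°:   branch - wants cross < 0 → take C=(0.1222,-6.9973) (cross=-24.358)
θ=268°: ex = (C−B)/|BC| = (0.0262,-0.9997); ey = (0.9997,0.0262)
θ=268°: P = B + 2.77·ex + 1.86·ey = (1.8970,-3.7197)
θ=324°: B = A + 1.00·(cos324°, sin324°) = (0.8090, -0.5878)
θ=324°: |BD| = 3.2447
θ=324°: circle(B,6.00) ∩ circle(D,8.00): a=-2.6924, h=5.3620
θ=324°:   candidates: C₊=(-2.8102,4.1977) cross=17.398; C₋=(-0.8675,-6.3488) cross=-17.398
θ=324°:   branch - wants cross < 0 → take C=(-0.8675,-6.3488) (cross=-17.398)
θ=324°: ex = (C−B)/|BC| = (-0.2794,-0.9602); ey = (0.9602,-0.2794)
θ=324°: P = B + 2.77·ex + 1.86·ey = (1.8209,-3.7672)

θ=57°: 0.49 -2.50
θ=131°: 0.42 -2.40
θ=268°: 1.90 -3.72
θ=324°: 1.82 -3.77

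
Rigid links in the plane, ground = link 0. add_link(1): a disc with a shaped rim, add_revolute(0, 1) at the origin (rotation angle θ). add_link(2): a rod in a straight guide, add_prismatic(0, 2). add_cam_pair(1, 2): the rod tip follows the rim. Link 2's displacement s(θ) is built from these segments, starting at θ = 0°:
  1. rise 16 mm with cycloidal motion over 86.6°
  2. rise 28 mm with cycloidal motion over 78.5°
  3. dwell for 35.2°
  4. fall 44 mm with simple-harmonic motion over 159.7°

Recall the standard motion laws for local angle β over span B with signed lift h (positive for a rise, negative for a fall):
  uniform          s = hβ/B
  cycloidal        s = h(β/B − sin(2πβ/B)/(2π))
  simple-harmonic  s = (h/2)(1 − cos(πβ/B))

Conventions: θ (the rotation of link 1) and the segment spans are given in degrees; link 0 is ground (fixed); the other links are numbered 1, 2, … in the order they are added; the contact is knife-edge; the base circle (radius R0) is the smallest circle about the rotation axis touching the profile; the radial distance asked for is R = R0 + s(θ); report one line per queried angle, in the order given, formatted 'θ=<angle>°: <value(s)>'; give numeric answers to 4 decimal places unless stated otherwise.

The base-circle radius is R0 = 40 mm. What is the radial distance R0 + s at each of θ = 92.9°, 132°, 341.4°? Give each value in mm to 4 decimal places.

segment 1 (0° to 86.6°, cycloidal, h = 16) is passed completely: s = 0.0000 + (16) = 16.0000
θ = 92.9° falls in segment 2 (86.6° to 165.1°, cycloidal, h = 28): β = 92.9 − 86.6 = 6.3°, B = 78.5°; Δs = 28·(0.0803 − sin(2π·0.0803)/(2π)) = 0.0940; s = 16.0000 + 0.0940 = 16.0940
θ = 132° falls in segment 2 (86.6° to 165.1°, cycloidal, h = 28): β = 132 − 86.6 = 45.4°, B = 78.5°; Δs = 28·(0.5783 − sin(2π·0.5783)/(2π)) = 18.2997; s = 16.0000 + 18.2997 = 34.2997
segment 2 (86.6° to 165.1°, cycloidal, h = 28) is passed completely: s = 16.0000 + (28) = 44.0000
segment 3 (165.1° to 200.3°, dwell): s unchanged at 44.0000
θ = 341.4° falls in segment 4 (200.3° to 360°, simple-harmonic, h = -44): β = 341.4 − 200.3 = 141.1°, B = 159.7°; Δs = -44/2·(1 − cos(π·0.8835)) = -42.5437; s = 44.0000 − 42.5437 = 1.4563
θ=92.9°: R = R0 + s = 40 + 16.0940 = 56.0940
θ=132°: R = R0 + s = 40 + 34.2997 = 74.2997
θ=341.4°: R = R0 + s = 40 + 1.4563 = 41.4563

θ=92.9°: 56.0940
θ=132°: 74.2997
θ=341.4°: 41.4563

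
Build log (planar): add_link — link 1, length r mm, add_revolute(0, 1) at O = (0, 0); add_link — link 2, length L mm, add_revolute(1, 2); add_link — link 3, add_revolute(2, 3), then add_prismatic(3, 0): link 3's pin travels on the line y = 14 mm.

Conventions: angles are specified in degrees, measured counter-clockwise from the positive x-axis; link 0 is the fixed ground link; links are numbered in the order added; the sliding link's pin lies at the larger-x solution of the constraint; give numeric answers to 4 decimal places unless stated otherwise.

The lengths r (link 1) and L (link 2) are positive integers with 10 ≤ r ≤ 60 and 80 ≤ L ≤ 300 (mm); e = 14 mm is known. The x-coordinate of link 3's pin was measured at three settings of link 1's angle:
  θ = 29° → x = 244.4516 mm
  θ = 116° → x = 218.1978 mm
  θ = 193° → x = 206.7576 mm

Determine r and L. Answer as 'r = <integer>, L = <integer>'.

constraint per measurement: (x − r cos θ)² + (r sin θ − e)² = L²
subtracting the θ₁ and θ₂ equations cancels the r² and L² terms:
r = (x₁² − x₂²) / (2[(x₁cos θ₁ + e sin θ₁) − (x₂cos θ₂ + e sin θ₂)]) = 20.0000 → r = 20
L² = (x₁ − r cos θ₁)² + (r sin θ₁ − e)² = 51529.0039 → L = 227.0000 → L = 227
check at θ₃=193°: x = 206.7576 (printed 206.7576) ✓

r = 20, L = 227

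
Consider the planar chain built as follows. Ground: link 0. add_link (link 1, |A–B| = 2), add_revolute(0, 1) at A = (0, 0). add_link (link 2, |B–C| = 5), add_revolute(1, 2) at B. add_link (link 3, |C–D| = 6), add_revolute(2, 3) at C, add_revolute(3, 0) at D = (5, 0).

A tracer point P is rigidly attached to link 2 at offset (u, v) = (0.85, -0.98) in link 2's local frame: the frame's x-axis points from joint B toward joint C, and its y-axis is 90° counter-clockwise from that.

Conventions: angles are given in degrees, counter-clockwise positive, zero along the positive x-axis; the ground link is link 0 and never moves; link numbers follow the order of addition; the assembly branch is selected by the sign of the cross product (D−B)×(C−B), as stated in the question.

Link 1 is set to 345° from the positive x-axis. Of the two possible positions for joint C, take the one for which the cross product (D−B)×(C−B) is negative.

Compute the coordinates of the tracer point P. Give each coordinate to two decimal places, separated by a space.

A=(0,0), D=(5.00,0)
B = A + 2.00·(cos345°, sin345°) = (1.9319, -0.5176)
|BD| = 3.1115
circle(B,5.00) ∩ circle(D,6.00): a=-0.2119, h=4.9955
  candidates: C₊=(0.8919,4.3730) cross=15.544; C₋=(2.5540,-5.4788) cross=-15.544
  branch - wants cross < 0 → take C=(2.5540,-5.4788) (cross=-15.544)
ex = (C−B)/|BC| = (0.1244,-0.9922); ey = (0.9922,0.1244)
P = B + 0.85·ex + -0.98·ey = (1.0652,-1.4830)

1.07 -1.48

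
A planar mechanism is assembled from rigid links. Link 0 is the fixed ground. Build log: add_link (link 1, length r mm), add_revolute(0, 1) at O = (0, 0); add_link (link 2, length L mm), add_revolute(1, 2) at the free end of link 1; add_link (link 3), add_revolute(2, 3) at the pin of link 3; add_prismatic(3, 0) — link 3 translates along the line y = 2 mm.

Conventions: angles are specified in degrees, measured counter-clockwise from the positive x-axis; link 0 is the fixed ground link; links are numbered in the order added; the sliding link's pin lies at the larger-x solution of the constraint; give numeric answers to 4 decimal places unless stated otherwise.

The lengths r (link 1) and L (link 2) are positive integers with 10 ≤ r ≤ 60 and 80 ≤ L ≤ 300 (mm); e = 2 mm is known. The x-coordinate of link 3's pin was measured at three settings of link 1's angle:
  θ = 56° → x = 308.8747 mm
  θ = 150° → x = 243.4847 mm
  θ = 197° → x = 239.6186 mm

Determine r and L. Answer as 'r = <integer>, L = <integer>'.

constraint per measurement: (x − r cos θ)² + (r sin θ − e)² = L²
subtracting the θ₁ and θ₂ equations cancels the r² and L² terms:
r = (x₁² − x₂²) / (2[(x₁cos θ₁ + e sin θ₁) − (x₂cos θ₂ + e sin θ₂)]) = 47.0000 → r = 47
L² = (x₁ − r cos θ₁)² + (r sin θ₁ − e)² = 81224.9904 → L = 285.0000 → L = 285
check at θ₃=197°: x = 239.6186 (printed 239.6186) ✓

r = 47, L = 285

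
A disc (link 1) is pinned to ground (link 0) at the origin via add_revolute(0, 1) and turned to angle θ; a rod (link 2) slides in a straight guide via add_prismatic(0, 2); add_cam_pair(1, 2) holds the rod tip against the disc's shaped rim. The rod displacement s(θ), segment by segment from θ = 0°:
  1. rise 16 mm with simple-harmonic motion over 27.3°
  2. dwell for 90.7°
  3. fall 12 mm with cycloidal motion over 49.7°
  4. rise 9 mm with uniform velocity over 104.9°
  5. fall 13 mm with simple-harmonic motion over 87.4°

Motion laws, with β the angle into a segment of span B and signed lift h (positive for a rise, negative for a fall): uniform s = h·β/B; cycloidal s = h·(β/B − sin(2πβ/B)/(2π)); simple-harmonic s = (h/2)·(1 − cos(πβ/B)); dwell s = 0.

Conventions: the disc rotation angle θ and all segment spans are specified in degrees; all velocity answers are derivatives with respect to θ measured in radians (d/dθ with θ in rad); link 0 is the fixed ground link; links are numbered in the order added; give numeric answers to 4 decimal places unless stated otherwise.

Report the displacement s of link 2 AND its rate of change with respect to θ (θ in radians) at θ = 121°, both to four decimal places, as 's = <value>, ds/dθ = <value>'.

segment 1 (0° to 27.3°, simple-harmonic, h = 16) is passed completely: s = 0.0000 + (16) = 16.0000
segment 2 (27.3° to 118°, dwell): s unchanged at 16.0000
θ = 121° falls in segment 3 (118° to 167.7°, cycloidal, h = -12): β = 121 − 118 = 3°, B = 49.7°; Δs = -12·(0.0604 − sin(2π·0.0604)/(2π)) = -0.0172; s = 16.0000 − 0.0172 = 15.9828
velocity in seg [118°–167.7°] (cycloidal), θ in radians: β = 3° = 0.0524 rad, B = 49.7° = 0.8674 rad; ds/dθ = (h/B)(1 − cos(2πβ/B)) = ((-12)/0.8674)(1 − cos(2π·0.0604)) = -0.983094 mm/rad

s = 15.9828, ds/dθ = -0.9831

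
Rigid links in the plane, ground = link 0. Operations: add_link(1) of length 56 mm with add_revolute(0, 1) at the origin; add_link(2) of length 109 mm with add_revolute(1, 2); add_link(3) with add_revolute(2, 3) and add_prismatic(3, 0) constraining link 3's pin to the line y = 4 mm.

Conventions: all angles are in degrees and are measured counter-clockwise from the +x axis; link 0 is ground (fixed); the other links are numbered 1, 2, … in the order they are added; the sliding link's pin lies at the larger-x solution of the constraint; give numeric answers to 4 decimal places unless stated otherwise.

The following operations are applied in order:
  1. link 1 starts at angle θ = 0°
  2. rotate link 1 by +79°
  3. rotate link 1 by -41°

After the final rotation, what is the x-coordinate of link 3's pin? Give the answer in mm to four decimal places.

geometry: r = 56 mm, L = 109 mm, e = 4 mm; θ starts at 0°
rotate link 1 by +79°: θ ← 0° +79° = 79°
rotate link 1 by -41°: θ ← 79° -41° = 38°
crank pin P = (r cos θ, r sin θ) = (44.128602, 34.477043)
h = r sin θ − e = 34.477043 − 4 = 30.477043
x = r cos θ + √(L² − h²) = 44.128602 + 104.652520 = 148.781122

148.7811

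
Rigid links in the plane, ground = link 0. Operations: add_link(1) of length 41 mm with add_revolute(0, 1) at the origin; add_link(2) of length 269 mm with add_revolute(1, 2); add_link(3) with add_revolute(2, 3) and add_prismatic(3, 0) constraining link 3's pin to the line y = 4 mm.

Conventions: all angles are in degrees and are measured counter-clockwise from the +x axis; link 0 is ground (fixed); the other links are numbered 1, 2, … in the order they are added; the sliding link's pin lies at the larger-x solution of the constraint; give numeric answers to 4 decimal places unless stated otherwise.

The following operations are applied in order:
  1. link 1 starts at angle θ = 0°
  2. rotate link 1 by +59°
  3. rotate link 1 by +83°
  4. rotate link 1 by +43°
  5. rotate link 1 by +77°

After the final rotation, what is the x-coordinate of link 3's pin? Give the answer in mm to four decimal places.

geometry: r = 41 mm, L = 269 mm, e = 4 mm; θ starts at 0°
rotate link 1 by +59°: θ ← 0° +59° = 59°
rotate link 1 by +83°: θ ← 59° +83° = 142°
rotate link 1 by +43°: θ ← 142° +43° = 185°
rotate link 1 by +77°: θ ← 185° +77° = 262°
crank pin P = (r cos θ, r sin θ) = (-5.706097, -40.600991)
h = r sin θ − e = -40.600991 − 4 = -44.600991
x = r cos θ + √(L² − h²) = -5.706097 + 265.276745 = 259.570648

259.5706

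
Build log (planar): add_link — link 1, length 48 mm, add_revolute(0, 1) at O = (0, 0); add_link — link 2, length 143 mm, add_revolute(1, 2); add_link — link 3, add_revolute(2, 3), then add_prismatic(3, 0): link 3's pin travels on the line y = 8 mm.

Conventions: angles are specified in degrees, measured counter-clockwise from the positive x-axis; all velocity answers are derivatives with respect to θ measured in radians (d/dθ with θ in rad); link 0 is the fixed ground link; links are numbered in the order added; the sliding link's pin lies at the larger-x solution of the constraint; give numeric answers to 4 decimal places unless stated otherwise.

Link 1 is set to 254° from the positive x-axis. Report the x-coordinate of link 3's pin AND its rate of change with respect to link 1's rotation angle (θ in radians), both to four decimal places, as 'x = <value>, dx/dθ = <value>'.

geometry: r = 48 mm, L = 143 mm, e = 8 mm
crank pin P = (r cos θ, r sin θ) = (-13.230593, -46.140561)
h = r sin θ − e = -46.140561 − 8 = -54.140561
x = r cos θ + √(L² − h²) = -13.230593 + 132.354825 = 119.124232
dx/dθ = −r sin θ − h·r cos θ/√(L² − h²) (θ in radians; h = -54.140561) = 40.728505

x = 119.1242, dx/dθ = 40.7285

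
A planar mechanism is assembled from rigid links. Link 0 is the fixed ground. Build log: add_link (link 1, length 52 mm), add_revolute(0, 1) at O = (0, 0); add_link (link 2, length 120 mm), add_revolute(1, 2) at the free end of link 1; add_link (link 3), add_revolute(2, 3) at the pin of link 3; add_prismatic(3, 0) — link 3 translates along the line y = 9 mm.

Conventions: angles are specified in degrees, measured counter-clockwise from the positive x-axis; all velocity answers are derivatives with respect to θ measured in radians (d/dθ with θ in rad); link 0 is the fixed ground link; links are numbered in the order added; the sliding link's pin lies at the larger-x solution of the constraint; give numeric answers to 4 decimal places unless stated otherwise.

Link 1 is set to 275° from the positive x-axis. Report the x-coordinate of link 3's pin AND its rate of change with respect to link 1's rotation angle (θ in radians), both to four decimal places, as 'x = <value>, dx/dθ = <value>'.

geometry: r = 52 mm, L = 120 mm, e = 9 mm
crank pin P = (r cos θ, r sin θ) = (4.532099, -51.802124)
h = r sin θ − e = -51.802124 − 9 = -60.802124
x = r cos θ + √(L² − h²) = 4.532099 + 103.455796 = 107.987894
dx/dθ = −r sin θ − h·r cos θ/√(L² − h²) (θ in radians; h = -60.802124) = 54.465689

x = 107.9879, dx/dθ = 54.4657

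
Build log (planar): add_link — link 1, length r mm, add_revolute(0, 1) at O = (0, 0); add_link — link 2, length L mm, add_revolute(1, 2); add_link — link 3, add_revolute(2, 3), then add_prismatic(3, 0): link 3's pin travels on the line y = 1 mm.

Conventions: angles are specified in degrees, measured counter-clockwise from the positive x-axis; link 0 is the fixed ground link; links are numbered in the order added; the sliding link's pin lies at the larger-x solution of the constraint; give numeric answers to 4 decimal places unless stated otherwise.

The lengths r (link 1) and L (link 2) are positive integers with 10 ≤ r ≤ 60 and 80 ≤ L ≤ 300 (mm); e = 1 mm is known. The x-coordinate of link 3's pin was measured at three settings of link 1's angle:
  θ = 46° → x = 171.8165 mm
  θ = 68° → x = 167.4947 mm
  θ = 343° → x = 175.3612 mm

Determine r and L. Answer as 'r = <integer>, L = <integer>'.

constraint per measurement: (x − r cos θ)² + (r sin θ − e)² = L²
subtracting the θ₁ and θ₂ equations cancels the r² and L² terms:
r = (x₁² − x₂²) / (2[(x₁cos θ₁ + e sin θ₁) − (x₂cos θ₂ + e sin θ₂)]) = 13.0000 → r = 13
L² = (x₁ − r cos θ₁)² + (r sin θ₁ − e)² = 26569.0088 → L = 163.0000 → L = 163
check at θ₃=343°: x = 175.3612 (printed 175.3612) ✓

r = 13, L = 163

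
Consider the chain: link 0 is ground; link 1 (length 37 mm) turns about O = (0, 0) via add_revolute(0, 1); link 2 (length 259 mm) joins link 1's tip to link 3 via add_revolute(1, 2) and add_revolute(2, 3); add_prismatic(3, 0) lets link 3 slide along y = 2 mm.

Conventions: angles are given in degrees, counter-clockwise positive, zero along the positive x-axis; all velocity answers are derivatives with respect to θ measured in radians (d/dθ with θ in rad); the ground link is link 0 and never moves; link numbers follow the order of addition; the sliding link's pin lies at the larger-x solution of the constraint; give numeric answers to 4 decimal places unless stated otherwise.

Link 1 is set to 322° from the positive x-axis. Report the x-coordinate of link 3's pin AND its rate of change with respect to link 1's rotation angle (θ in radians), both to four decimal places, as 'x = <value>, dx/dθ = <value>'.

geometry: r = 37 mm, L = 259 mm, e = 2 mm
crank pin P = (r cos θ, r sin θ) = (29.156398, -22.779475)
h = r sin θ − e = -22.779475 − 2 = -24.779475
x = r cos θ + √(L² − h²) = 29.156398 + 257.811904 = 286.968301
dx/dθ = −r sin θ − h·r cos θ/√(L² − h²) (θ in radians; h = -24.779475) = 25.581829

x = 286.9683, dx/dθ = 25.5818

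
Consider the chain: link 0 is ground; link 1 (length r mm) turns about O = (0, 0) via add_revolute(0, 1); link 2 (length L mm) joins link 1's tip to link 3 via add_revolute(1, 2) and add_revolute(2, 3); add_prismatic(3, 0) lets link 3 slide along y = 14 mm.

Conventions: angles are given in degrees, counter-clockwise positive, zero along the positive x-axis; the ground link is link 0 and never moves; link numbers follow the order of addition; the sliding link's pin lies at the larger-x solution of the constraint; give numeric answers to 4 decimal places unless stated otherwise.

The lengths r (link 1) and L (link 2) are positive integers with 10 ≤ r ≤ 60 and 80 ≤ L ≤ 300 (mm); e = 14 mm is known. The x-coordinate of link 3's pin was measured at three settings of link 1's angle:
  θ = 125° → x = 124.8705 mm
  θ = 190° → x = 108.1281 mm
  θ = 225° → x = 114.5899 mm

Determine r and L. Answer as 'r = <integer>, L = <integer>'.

constraint per measurement: (x − r cos θ)² + (r sin θ − e)² = L²
subtracting the θ₁ and θ₂ equations cancels the r² and L² terms:
r = (x₁² − x₂²) / (2[(x₁cos θ₁ + e sin θ₁) − (x₂cos θ₂ + e sin θ₂)]) = 40.0001 → r = 40
L² = (x₁ − r cos θ₁)² + (r sin θ₁ − e)² = 22201.0136 → L = 149.0000 → L = 149
check at θ₃=225°: x = 114.5899 (printed 114.5899) ✓

r = 40, L = 149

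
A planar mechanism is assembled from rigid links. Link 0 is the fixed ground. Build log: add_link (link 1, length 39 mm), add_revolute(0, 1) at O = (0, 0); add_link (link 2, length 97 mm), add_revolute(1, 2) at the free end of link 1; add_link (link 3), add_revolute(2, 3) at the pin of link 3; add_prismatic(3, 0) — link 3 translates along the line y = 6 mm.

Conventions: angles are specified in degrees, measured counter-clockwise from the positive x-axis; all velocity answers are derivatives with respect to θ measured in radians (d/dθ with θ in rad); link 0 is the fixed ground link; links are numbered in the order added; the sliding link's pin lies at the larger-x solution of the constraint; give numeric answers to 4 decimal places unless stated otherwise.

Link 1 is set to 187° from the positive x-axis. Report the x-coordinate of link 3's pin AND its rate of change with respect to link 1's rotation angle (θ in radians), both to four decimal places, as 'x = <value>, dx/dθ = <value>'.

geometry: r = 39 mm, L = 97 mm, e = 6 mm
crank pin P = (r cos θ, r sin θ) = (-38.709300, -4.752904)
h = r sin θ − e = -4.752904 − 6 = -10.752904
x = r cos θ + √(L² − h²) = -38.709300 + 96.402153 = 57.692853
dx/dθ = −r sin θ − h·r cos θ/√(L² − h²) (θ in radians; h = -10.752904) = 0.435185

x = 57.6929, dx/dθ = 0.4352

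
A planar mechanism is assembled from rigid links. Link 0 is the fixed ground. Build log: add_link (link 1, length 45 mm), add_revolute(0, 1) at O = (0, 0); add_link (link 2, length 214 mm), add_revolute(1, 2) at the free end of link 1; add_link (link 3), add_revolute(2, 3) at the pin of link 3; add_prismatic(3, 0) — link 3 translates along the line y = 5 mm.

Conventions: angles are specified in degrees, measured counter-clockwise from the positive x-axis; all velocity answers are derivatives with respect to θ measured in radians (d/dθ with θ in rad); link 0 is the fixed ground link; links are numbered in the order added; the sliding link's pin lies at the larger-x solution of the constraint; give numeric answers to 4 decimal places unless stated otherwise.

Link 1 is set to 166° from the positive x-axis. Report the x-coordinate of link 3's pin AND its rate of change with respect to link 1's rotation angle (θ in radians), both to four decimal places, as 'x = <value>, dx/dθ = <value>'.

geometry: r = 45 mm, L = 214 mm, e = 5 mm
crank pin P = (r cos θ, r sin θ) = (-43.663308, 10.886485)
h = r sin θ − e = 10.886485 − 5 = 5.886485
x = r cos θ + √(L² − h²) = -43.663308 + 213.919025 = 170.255717
dx/dθ = −r sin θ − h·r cos θ/√(L² − h²) (θ in radians; h = 5.886485) = -9.684987

x = 170.2557, dx/dθ = -9.6850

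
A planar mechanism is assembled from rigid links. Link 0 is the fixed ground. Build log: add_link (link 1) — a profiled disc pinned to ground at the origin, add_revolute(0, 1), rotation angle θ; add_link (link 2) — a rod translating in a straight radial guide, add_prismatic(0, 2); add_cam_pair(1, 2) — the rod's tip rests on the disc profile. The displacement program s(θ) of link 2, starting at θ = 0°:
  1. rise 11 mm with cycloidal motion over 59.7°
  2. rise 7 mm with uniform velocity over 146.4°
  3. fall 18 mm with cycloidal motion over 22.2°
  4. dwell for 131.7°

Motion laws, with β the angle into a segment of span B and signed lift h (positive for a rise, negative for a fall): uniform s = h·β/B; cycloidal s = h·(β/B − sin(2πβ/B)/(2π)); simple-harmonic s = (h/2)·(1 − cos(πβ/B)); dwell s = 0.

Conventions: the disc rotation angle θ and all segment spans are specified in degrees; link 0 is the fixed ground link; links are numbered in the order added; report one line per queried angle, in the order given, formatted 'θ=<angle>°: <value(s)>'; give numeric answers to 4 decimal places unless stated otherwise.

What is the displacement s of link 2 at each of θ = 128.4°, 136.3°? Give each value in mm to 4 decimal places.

seg 1 [0°–59.7°] cycloidal, h=11: full span → s += 11 → s = 11.0000
seg 2 [59.7°–206.1°] uniform, h=7: θ=128.4° here. β=68.7, B=146.4. 7·68.7/146.4 = 3.2848 → s = 14.2848
seg 2 [59.7°–206.1°] uniform, h=7: θ=136.3° here. β=76.6, B=146.4. 7·76.6/146.4 = 3.6626 → s = 14.6626

θ=128.4°: 14.2848
θ=136.3°: 14.6626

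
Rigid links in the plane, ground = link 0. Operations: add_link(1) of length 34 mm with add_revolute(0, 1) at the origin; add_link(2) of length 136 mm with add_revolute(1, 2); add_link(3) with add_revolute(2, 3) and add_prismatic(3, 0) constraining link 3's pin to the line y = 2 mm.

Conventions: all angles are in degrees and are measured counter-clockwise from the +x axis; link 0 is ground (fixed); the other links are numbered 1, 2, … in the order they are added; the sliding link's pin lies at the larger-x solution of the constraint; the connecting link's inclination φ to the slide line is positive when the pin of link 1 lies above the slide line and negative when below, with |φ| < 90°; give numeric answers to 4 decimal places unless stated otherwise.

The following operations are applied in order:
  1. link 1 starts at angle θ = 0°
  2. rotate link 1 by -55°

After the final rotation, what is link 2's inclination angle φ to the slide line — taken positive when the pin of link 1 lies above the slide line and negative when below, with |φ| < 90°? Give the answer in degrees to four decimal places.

geometry: r = 34 mm, L = 136 mm, e = 2 mm; θ starts at 0°
rotate link 1 by -55°: θ ← 0° -55° = -55°
h = r sin θ − e = -27.851170 − 2 = -29.851170
sin φ = h / L = -29.851170 / 136 = -0.21949389
φ = arcsin(-0.21949389) = -12.679309°

-12.6793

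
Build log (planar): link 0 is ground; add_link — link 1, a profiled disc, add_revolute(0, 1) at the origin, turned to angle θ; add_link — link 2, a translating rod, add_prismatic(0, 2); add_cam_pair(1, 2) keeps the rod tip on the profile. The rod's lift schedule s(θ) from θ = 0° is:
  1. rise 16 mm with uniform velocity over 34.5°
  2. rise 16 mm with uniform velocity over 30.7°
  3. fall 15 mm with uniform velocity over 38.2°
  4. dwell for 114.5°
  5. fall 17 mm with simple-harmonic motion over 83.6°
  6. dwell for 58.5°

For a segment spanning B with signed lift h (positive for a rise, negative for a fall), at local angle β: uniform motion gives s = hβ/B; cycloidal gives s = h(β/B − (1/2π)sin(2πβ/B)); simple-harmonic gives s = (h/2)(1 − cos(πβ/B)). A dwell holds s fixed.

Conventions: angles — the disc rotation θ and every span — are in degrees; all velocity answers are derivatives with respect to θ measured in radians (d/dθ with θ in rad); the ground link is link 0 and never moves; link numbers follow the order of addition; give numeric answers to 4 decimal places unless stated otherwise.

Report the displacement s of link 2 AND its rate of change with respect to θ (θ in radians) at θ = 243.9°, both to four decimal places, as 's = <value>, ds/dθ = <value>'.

seg 1 [0°–34.5°] uniform, h=16: full span → s += 16 → s = 16.0000
seg 2 [34.5°–65.2°] uniform, h=16: full span → s += 16 → s = 32.0000
seg 3 [65.2°–103.4°] uniform, h=-15: full span → s += -15 → s = 17.0000
seg 4 [103.4°–217.9°] dwell: s stays 17.0000
seg 5 [217.9°–301.5°] simple-harmonic, h=-17: θ=243.9° here. β=26, B=83.6. -17/2·(1 − cos(π·0.3110)) = -3.7445 → s = 13.2555
velocity in seg [217.9°–301.5°] (simple-harmonic), θ in radians: β = 26° = 0.4538 rad, B = 83.6° = 1.4591 rad; ds/dθ = (πh/(2B)) sin(πβ/B) = (π·(-17)/(2·1.4591)) sin(π·0.3110) = -15.169158 mm/rad

s = 13.2555, ds/dθ = -15.1692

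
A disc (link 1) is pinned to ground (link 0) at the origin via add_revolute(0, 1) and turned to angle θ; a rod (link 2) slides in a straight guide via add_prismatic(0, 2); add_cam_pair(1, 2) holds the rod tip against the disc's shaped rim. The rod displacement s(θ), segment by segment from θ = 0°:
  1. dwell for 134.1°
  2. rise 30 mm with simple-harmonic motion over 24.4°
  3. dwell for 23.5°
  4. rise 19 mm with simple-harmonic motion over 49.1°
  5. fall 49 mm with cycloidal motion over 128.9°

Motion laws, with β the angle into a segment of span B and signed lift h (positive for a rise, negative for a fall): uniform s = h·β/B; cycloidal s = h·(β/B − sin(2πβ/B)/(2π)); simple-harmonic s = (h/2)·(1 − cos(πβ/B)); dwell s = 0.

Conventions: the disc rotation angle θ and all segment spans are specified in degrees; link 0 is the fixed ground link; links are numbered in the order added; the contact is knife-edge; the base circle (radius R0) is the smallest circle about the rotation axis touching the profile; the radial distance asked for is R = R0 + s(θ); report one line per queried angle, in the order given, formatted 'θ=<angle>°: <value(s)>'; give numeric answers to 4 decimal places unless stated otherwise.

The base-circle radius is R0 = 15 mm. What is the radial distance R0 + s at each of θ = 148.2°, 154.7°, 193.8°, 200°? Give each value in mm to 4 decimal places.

segment 1 (0° to 134.1°, dwell): s unchanged at 0.0000
θ = 148.2° falls in segment 2 (134.1° to 158.5°, simple-harmonic, h = 30): β = 148.2 − 134.1 = 14.1°, B = 24.4°; Δs = 30/2·(1 − cos(π·0.5779)) = 18.6330; s = 0.0000 + 18.6330 = 18.6330
θ = 154.7° falls in segment 2 (134.1° to 158.5°, simple-harmonic, h = 30): β = 154.7 − 134.1 = 20.6°, B = 24.4°; Δs = 30/2·(1 − cos(π·0.8443)) = 28.2402; s = 0.0000 + 28.2402 = 28.2402
segment 2 (134.1° to 158.5°, simple-harmonic, h = 30) is passed completely: s = 0.0000 + (30) = 30.0000
segment 3 (158.5° to 182°, dwell): s unchanged at 30.0000
θ = 193.8° falls in segment 4 (182° to 231.1°, simple-harmonic, h = 19): β = 193.8 − 182 = 11.8°, B = 49.1°; Δs = 19/2·(1 − cos(π·0.2403)) = 2.5815; s = 30.0000 + 2.5815 = 32.5815
θ = 200° falls in segment 4 (182° to 231.1°, simple-harmonic, h = 19): β = 200 − 182 = 18°, B = 49.1°; Δs = 19/2·(1 − cos(π·0.3666)) = 5.6342; s = 30.0000 + 5.6342 = 35.6342
θ=148.2°: R = R0 + s = 15 + 18.6330 = 33.6330
θ=154.7°: R = R0 + s = 15 + 28.2402 = 43.2402
θ=193.8°: R = R0 + s = 15 + 32.5815 = 47.5815
θ=200°: R = R0 + s = 15 + 35.6342 = 50.6342

θ=148.2°: 33.6330
θ=154.7°: 43.2402
θ=193.8°: 47.5815
θ=200°: 50.6342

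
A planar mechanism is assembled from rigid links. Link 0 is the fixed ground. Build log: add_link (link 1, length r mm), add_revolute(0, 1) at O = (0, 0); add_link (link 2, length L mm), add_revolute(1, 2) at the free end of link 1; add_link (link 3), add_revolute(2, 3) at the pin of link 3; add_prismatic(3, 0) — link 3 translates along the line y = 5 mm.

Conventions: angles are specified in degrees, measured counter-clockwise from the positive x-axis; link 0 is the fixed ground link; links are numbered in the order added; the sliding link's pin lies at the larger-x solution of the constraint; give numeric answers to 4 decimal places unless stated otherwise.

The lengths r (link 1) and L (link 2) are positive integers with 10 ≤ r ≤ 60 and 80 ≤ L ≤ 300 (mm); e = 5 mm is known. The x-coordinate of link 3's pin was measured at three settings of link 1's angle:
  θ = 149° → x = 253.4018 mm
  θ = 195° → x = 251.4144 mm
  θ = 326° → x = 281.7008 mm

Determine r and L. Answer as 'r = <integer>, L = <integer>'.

constraint per measurement: (x − r cos θ)² + (r sin θ − e)² = L²
subtracting the θ₁ and θ₂ equations cancels the r² and L² terms:
r = (x₁² − x₂²) / (2[(x₁cos θ₁ + e sin θ₁) − (x₂cos θ₂ + e sin θ₂)]) = 16.9993 → r = 17
L² = (x₁ − r cos θ₁)² + (r sin θ₁ − e)² = 71823.9788 → L = 268.0000 → L = 268
check at θ₃=326°: x = 281.7008 (printed 281.7008) ✓

r = 17, L = 268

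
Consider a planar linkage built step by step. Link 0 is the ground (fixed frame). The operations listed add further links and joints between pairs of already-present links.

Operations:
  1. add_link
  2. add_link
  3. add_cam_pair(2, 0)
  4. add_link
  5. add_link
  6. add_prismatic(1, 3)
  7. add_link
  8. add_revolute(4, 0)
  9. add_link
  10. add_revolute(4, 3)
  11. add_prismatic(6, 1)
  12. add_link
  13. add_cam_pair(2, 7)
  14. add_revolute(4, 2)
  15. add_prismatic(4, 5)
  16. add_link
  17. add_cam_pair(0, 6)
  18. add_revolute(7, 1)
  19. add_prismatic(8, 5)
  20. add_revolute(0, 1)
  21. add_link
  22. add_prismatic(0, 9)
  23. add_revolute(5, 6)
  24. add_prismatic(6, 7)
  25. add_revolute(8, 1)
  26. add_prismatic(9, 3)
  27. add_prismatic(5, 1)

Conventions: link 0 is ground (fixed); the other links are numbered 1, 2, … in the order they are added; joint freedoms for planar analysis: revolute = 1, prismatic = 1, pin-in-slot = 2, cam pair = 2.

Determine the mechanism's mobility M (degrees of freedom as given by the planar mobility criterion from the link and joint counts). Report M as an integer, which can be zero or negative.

link 0 = ground. State L|J1|J2 = 1|0|0
+link1  2|0|0
+link2  3|0|0
C(2,0) f=2→J2  3|0|1
+link3  4|0|1
+link4  5|0|1
P(1,3) f=1→J1  5|1|1
+link5  6|1|1
R(4,0) f=1→J1  6|2|1
+link6  7|2|1
R(4,3) f=1→J1  7|3|1
P(6,1) f=1→J1  7|4|1
+link7  8|4|1
C(2,7) f=2→J2  8|4|2
R(4,2) f=1→J1  8|5|2
P(4,5) f=1→J1  8|6|2
+link8  9|6|2
C(0,6) f=2→J2  9|6|3
R(7,1) f=1→J1  9|7|3
P(8,5) f=1→J1  9|8|3
R(0,1) f=1→J1  9|9|3
+link9  10|9|3
P(0,9) f=1→J1  10|10|3
R(5,6) f=1→J1  10|11|3
P(6,7) f=1→J1  10|12|3
R(8,1) f=1→J1  10|13|3
P(9,3) f=1→J1  10|14|3
P(5,1) f=1→J1  10|15|3
M = 3(10−1)−2·15−3 = 27−30−3 = -6

M = -6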